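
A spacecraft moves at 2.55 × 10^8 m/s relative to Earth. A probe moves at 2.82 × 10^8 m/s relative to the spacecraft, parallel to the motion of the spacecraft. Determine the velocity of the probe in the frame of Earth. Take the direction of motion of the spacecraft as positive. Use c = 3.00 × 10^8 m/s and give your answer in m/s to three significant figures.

2.98 × 10^8 m/s

In units of c (dividing by 3.00 × 10^8 m/s): v = 0.850, u' = 0.940.
u = (u' + v)/(1 + u'v/c²):
u = (0.940 + 0.850) / (1 + 0.940·0.850) = 1.7900/1.7990 = 0.9950
Converting back: u = 0.9950 × 3.00 × 10^8 m/s.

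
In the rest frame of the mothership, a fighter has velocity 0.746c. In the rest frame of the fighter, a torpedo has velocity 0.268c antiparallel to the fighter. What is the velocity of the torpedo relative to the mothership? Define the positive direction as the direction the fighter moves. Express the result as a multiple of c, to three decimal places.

+0.597c

With v = 0.746 and u' = -0.268 (in units of c),
u = (u' + v)/(1 + u'v/c²):
u = (-0.268 + 0.746) / (1 + (-0.268)·0.746) = 0.4780/0.8001 = 0.5974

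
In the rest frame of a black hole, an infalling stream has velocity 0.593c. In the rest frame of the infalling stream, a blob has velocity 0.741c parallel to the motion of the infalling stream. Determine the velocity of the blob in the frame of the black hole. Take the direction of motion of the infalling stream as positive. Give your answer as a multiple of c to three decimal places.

0.927c

With v = 0.593 and u' = 0.741 (in units of c),
u = (u' + v)/(1 + u'v/c²):
u = (0.741 + 0.593) / (1 + 0.741·0.593) = 1.3340/1.4394 = 0.9268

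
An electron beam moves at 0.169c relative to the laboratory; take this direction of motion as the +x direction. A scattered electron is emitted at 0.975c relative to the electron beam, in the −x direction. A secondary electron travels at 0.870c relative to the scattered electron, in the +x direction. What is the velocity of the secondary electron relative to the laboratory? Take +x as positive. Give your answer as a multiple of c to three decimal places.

-0.592c

Apply u = (u' + v)/(1 + u'v/c²) successively, working outward toward the laboratory.
Start: velocity of the electron beam relative to the laboratory = 0.1690c.
Compose with the scattered electron (u' = -0.975 in the electron beam frame): u_1 = (-0.975 + 0.169) / (1 + (-0.975)·0.169) = -0.8060/0.8352 = -0.9650.
Compose with the secondary electron (u' = 0.870 in the scattered electron frame): u_2 = (0.870 + (-0.965)) / (1 + 0.870·(-0.965)) = -0.0950/0.1604 = -0.5922.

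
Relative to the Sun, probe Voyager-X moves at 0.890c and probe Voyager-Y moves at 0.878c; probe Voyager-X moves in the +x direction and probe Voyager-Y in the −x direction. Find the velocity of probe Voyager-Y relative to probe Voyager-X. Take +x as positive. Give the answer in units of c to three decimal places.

-0.992c

β_A = 0.890, β_B = -0.878.
Transform to A's frame with the inverse velocity-addition law: u' = (u − v)/(1 − uv/c²), taking u = β_B and v = β_A.
u' = (-0.878 − 0.890) / (1 − (0.890)(-0.878)) = -1.7680/1.7814 = -0.9925.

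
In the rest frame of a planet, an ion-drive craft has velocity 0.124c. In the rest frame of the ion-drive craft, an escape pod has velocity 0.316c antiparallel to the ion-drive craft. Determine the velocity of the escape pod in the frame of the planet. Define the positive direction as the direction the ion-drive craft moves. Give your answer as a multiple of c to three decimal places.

With v = 0.124 and u' = -0.316 (in units of c),
u = (u' + v)/(1 + u'v/c²):
u = (-0.316 + 0.124) / (1 + (-0.316)·0.124) = -0.1920/0.9608 = -0.1998

-0.200c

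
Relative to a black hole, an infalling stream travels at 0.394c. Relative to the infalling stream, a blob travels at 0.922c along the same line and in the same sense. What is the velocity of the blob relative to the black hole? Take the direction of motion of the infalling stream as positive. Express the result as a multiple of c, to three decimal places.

0.965c

With v = 0.394 and u' = 0.922 (in units of c),
u = (u' + v)/(1 + u'v/c²):
u = (0.922 + 0.394) / (1 + 0.922·0.394) = 1.3160/1.3633 = 0.9653
(Galilean addition would give +1.316c, exceeding c.)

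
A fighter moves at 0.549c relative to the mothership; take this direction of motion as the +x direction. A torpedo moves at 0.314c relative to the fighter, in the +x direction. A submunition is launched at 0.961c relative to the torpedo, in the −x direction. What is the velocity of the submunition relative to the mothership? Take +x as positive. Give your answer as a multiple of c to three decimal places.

Apply u = (u' + v)/(1 + u'v/c²) successively, working outward toward the mothership.
Start: velocity of the fighter relative to the mothership = 0.5490c.
Compose with the torpedo (u' = 0.314 in the fighter frame): u_1 = (0.314 + 0.549) / (1 + 0.314·0.549) = 0.8630/1.1724 = 0.7361.
Compose with the submunition (u' = -0.961 in the torpedo frame): u_2 = (-0.961 + 0.736) / (1 + (-0.961)·0.736) = -0.2249/0.2926 = -0.7686.

-0.769c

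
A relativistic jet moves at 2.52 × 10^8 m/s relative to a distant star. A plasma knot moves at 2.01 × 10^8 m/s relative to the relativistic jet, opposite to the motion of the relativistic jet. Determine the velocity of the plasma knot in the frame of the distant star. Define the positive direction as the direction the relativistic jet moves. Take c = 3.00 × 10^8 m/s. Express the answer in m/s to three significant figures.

In units of c (dividing by 3.00 × 10^8 m/s): v = 0.840, u' = -0.670.
u = (u' + v)/(1 + u'v/c²):
u = (-0.670 + 0.840) / (1 + (-0.670)·0.840) = 0.1700/0.4372 = 0.3888
Converting back: u = 0.3888 × 3.00 × 10^8 m/s.

+1.17 × 10^8 m/s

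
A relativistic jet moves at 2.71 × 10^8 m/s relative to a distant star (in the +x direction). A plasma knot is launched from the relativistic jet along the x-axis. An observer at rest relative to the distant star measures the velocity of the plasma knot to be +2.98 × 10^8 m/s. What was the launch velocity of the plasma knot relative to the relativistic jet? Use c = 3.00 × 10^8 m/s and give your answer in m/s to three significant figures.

+2.63 × 10^8 m/s

v = 0.903c, u = 0.993c.
Invert the composition law: u' = (u − v)/(1 − uv/c²).
u' = (0.993 − 0.903) / (1 − (0.993)(0.903)) = 0.0900/0.1027 = 0.8764.
u' = 0.8764 × 3.00 × 10^8 m/s.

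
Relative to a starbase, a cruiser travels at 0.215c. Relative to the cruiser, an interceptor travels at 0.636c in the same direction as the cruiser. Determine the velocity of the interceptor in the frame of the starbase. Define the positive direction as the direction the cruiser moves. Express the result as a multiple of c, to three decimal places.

With v = 0.215 and u' = 0.636 (in units of c),
u = (u' + v)/(1 + u'v/c²):
u = (0.636 + 0.215) / (1 + 0.636·0.215) = 0.8510/1.1367 = 0.7486
(Galilean addition would give +0.851c.)

0.749c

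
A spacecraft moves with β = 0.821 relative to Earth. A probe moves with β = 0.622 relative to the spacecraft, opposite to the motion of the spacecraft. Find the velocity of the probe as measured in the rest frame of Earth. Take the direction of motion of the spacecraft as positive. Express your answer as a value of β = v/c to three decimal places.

With v = 0.821 and u' = -0.622 (in units of c),
u = (u' + v)/(1 + u'v/c²):
u = (-0.622 + 0.821) / (1 + (-0.622)·0.821) = 0.1990/0.4893 = 0.4067
(Galilean addition would give +0.199c.)

β = +0.407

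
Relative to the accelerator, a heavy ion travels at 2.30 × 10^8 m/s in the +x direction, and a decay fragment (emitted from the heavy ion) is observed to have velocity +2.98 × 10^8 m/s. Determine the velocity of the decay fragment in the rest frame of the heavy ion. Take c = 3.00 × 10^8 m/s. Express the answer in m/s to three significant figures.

v = 0.767c, u = 0.993c.
Invert the composition law: u' = (u − v)/(1 − uv/c²).
u' = (0.993 − 0.767) / (1 − (0.993)(0.767)) = 0.2267/0.2384 = 0.9506.
u' = 0.9506 × 3.00 × 10^8 m/s.

+2.85 × 10^8 m/s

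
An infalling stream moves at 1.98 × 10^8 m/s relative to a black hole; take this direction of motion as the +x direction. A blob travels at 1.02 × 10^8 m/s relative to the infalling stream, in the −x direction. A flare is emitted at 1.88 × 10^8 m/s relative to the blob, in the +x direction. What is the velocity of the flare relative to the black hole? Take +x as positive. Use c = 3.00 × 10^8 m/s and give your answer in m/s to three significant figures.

Apply u = (u' + v)/(1 + u'v/c²) successively, working outward toward the black hole.
(Dividing each given speed by c = 3.00 × 10^8 m/s to work in units of c.)
Start: velocity of the infalling stream relative to the black hole = 0.6600c.
Compose with the blob (u' = -0.340 in the infalling stream frame): u_1 = (-0.340 + 0.660) / (1 + (-0.340)·0.660) = 0.3200/0.7756 = 0.4126.
Compose with the flare (u' = 0.627 in the blob frame): u_2 = (0.627 + 0.413) / (1 + 0.627·0.413) = 1.0393/1.2586 = 0.8258.
So u = 0.8258 × 3.00 × 10^8 m/s.

+2.48 × 10^8 m/s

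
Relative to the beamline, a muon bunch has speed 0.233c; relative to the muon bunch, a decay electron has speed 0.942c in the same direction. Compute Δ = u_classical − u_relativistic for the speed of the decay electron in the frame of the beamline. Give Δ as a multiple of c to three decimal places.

Δ = 0.211c

Galilean: u_cl = 0.942 + 0.233 = 1.1750.
Relativistic: u_rel = (0.942 + 0.233) / (1 + 0.942·0.233) = 1.1750/1.2195 = 0.9635.
Δ = 1.1750 − 0.9635 = 0.2115.
(The classical prediction exceeds c; the relativistic result does not.)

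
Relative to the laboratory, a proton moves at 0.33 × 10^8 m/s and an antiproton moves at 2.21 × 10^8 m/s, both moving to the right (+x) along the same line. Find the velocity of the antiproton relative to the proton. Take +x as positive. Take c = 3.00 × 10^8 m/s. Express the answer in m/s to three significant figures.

+2.05 × 10^8 m/s

β_A = 0.110, β_B = 0.737 (dividing each by c = 3.00 × 10^8 m/s).
Transform to A's frame with the inverse velocity-addition law: u' = (u − v)/(1 − uv/c²), taking u = β_B and v = β_A.
u' = (0.737 − 0.110) / (1 − (0.110)(0.737)) = 0.6267/0.9190 = 0.6819.
u' = 0.6819 × 3.00 × 10^8 m/s.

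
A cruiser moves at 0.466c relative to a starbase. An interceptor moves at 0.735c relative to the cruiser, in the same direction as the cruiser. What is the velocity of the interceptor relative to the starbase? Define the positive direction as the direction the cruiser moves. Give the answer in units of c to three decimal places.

0.895c

With v = 0.466 and u' = 0.735 (in units of c),
u = (u' + v)/(1 + u'v/c²):
u = (0.735 + 0.466) / (1 + 0.735·0.466) = 1.2010/1.3425 = 0.8946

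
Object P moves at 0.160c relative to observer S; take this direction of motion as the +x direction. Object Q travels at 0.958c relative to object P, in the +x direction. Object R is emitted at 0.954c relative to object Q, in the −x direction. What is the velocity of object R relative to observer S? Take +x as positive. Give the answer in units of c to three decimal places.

+0.205c

Apply u = (u' + v)/(1 + u'v/c²) successively, working outward toward observer S.
Start: velocity of object P relative to observer S = 0.1600c.
Compose with object Q (u' = 0.958 in object P frame): u_1 = (0.958 + 0.160) / (1 + 0.958·0.160) = 1.1180/1.1533 = 0.9694.
Compose with object R (u' = -0.954 in object Q frame): u_2 = (-0.954 + 0.969) / (1 + (-0.954)·0.969) = 0.0154/0.0752 = 0.2050.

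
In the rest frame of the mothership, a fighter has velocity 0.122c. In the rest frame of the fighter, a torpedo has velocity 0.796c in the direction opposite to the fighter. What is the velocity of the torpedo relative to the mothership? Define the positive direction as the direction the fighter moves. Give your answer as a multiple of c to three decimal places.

-0.746c

With v = 0.122 and u' = -0.796 (in units of c),
u = (u' + v)/(1 + u'v/c²):
u = (-0.796 + 0.122) / (1 + (-0.796)·0.122) = -0.6740/0.9029 = -0.7465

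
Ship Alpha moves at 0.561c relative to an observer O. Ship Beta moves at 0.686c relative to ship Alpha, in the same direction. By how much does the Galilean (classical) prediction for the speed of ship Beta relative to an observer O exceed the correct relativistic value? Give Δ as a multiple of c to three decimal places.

Galilean: u_cl = 0.686 + 0.561 = 1.2470.
Relativistic: u_rel = (0.686 + 0.561) / (1 + 0.686·0.561) = 1.2470/1.3848 = 0.9005.
Δ = 1.2470 − 0.9005 = 0.3465.
(The classical prediction exceeds c; the relativistic result does not.)

Δ = 0.347c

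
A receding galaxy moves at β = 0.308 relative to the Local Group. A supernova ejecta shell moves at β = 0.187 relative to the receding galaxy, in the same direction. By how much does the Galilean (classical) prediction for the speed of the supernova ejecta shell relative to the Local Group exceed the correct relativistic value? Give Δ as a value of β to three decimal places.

Galilean: u_cl = 0.187 + 0.308 = 0.4950.
Relativistic: u_rel = (0.187 + 0.308) / (1 + 0.187·0.308) = 0.4950/1.0576 = 0.4680.
Δ = 0.4950 − 0.4680 = 0.0270.

Δ = 0.027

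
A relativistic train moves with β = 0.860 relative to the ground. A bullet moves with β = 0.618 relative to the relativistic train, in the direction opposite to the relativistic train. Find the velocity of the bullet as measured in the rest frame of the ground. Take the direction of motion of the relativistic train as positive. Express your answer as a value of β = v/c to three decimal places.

With v = 0.860 and u' = -0.618 (in units of c),
u = (u' + v)/(1 + u'v/c²):
u = (-0.618 + 0.860) / (1 + (-0.618)·0.860) = 0.2420/0.4685 = 0.5165
(Galilean addition would give +0.242c.)

β = +0.517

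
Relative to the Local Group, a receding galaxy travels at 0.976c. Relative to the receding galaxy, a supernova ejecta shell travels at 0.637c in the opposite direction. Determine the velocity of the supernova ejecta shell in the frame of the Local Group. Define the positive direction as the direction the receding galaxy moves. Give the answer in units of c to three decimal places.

+0.896c

With v = 0.976 and u' = -0.637 (in units of c),
u = (u' + v)/(1 + u'v/c²):
u = (-0.637 + 0.976) / (1 + (-0.637)·0.976) = 0.3390/0.3783 = 0.8961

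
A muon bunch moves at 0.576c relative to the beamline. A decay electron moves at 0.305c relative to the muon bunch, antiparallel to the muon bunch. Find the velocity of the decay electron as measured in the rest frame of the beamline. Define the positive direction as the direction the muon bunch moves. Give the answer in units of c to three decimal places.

+0.329c

With v = 0.576 and u' = -0.305 (in units of c),
u = (u' + v)/(1 + u'v/c²):
u = (-0.305 + 0.576) / (1 + (-0.305)·0.576) = 0.2710/0.8243 = 0.3288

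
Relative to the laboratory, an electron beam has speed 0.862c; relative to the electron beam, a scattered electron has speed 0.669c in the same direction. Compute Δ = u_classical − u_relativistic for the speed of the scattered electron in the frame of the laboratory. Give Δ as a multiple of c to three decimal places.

Δ = 0.560c

Galilean: u_cl = 0.669 + 0.862 = 1.5310.
Relativistic: u_rel = (0.669 + 0.862) / (1 + 0.669·0.862) = 1.5310/1.5767 = 0.9710.
Δ = 1.5310 − 0.9710 = 0.5600.
(The classical prediction exceeds c; the relativistic result does not.)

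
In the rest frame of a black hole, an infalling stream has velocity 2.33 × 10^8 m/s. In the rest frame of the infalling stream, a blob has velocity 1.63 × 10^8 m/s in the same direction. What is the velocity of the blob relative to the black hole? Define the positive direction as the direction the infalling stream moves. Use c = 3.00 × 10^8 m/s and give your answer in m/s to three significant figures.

2.78 × 10^8 m/s

In units of c (dividing by 3.00 × 10^8 m/s): v = 0.777, u' = 0.543.
u = (u' + v)/(1 + u'v/c²):
u = (0.543 + 0.777) / (1 + 0.543·0.777) = 1.3200/1.4220 = 0.9283
(Galilean addition would give +1.320c, exceeding c.)
Converting back: u = 0.9283 × 3.00 × 10^8 m/s.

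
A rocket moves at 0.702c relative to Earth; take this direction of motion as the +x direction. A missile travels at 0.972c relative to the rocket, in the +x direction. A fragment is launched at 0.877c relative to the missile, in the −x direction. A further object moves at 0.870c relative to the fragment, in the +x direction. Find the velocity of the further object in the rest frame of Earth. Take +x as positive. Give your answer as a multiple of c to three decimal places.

+0.995c

Apply u = (u' + v)/(1 + u'v/c²) successively, working outward toward Earth.
Start: velocity of the rocket relative to Earth = 0.7020c.
Compose with the missile (u' = 0.972 in the rocket frame): u_1 = (0.972 + 0.702) / (1 + 0.972·0.702) = 1.6740/1.6823 = 0.9950.
Compose with the fragment (u' = -0.877 in the missile frame): u_2 = (-0.877 + 0.995) / (1 + (-0.877)·0.995) = 0.1180/0.1273 = 0.9269.
Compose with the further object (u' = 0.870 in the fragment frame): u_3 = (0.870 + 0.927) / (1 + 0.870·0.927) = 1.7969/1.8064 = 0.9947.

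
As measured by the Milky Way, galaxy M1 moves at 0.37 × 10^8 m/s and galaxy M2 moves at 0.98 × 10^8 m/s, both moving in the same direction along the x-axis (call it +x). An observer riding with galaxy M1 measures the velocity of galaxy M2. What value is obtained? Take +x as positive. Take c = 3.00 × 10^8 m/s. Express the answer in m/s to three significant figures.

+6.36 × 10^7 m/s

β_A = 0.123, β_B = 0.327 (dividing each by c = 3.00 × 10^8 m/s).
Transform to A's frame with the inverse velocity-addition law: u' = (u − v)/(1 − uv/c²), taking u = β_B and v = β_A.
u' = (0.327 − 0.123) / (1 − (0.123)(0.327)) = 0.2033/0.9597 = 0.2119.
u' = 0.2119 × 3.00 × 10^8 m/s.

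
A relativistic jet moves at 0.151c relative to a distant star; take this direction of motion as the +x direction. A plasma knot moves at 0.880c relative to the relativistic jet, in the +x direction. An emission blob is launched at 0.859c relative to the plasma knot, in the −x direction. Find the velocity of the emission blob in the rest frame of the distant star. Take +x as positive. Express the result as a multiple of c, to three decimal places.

+0.234c

Apply u = (u' + v)/(1 + u'v/c²) successively, working outward toward the distant star.
Start: velocity of the relativistic jet relative to the distant star = 0.1510c.
Compose with the plasma knot (u' = 0.880 in the relativistic jet frame): u_1 = (0.880 + 0.151) / (1 + 0.880·0.151) = 1.0310/1.1329 = 0.9101.
Compose with the emission blob (u' = -0.859 in the plasma knot frame): u_2 = (-0.859 + 0.910) / (1 + (-0.859)·0.910) = 0.0511/0.2182 = 0.2340.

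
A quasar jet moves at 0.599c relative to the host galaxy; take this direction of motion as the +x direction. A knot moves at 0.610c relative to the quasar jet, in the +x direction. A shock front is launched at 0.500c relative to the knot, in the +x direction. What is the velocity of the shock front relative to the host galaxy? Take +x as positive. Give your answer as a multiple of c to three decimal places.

0.960c

Apply u = (u' + v)/(1 + u'v/c²) successively, working outward toward the host galaxy.
Start: velocity of the quasar jet relative to the host galaxy = 0.5990c.
Compose with the knot (u' = 0.610 in the quasar jet frame): u_1 = (0.610 + 0.599) / (1 + 0.610·0.599) = 1.2090/1.3654 = 0.8855.
Compose with the shock front (u' = 0.500 in the knot frame): u_2 = (0.500 + 0.885) / (1 + 0.500·0.885) = 1.3855/1.4427 = 0.9603.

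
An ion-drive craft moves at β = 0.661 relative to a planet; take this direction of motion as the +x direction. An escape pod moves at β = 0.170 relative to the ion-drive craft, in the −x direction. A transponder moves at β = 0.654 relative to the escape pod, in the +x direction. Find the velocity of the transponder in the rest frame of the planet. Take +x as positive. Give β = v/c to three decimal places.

Apply u = (u' + v)/(1 + u'v/c²) successively, working outward toward the planet.
Start: velocity of the ion-drive craft relative to the planet = 0.6610c.
Compose with the escape pod (u' = -0.170 in the ion-drive craft frame): u_1 = (-0.170 + 0.661) / (1 + (-0.170)·0.661) = 0.4910/0.8876 = 0.5532.
Compose with the transponder (u' = 0.654 in the escape pod frame): u_2 = (0.654 + 0.553) / (1 + 0.654·0.553) = 1.2072/1.3618 = 0.8865.

β = +0.886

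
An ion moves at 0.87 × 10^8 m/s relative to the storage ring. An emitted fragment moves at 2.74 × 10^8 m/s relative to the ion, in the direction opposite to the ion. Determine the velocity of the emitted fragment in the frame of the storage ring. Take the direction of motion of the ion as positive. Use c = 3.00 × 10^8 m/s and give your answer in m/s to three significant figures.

-2.54 × 10^8 m/s

In units of c (dividing by 3.00 × 10^8 m/s): v = 0.290, u' = -0.913.
u = (u' + v)/(1 + u'v/c²):
u = (-0.913 + 0.290) / (1 + (-0.913)·0.290) = -0.6233/0.7351 = -0.8479
Converting back: u = -0.8479 × 3.00 × 10^8 m/s.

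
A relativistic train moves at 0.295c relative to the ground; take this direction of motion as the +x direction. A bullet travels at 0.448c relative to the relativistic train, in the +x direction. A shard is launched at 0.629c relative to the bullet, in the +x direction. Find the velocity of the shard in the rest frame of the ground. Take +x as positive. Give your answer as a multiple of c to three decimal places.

Apply u = (u' + v)/(1 + u'v/c²) successively, working outward toward the ground.
Start: velocity of the relativistic train relative to the ground = 0.2950c.
Compose with the bullet (u' = 0.448 in the relativistic train frame): u_1 = (0.448 + 0.295) / (1 + 0.448·0.295) = 0.7430/1.1322 = 0.6563.
Compose with the shard (u' = 0.629 in the bullet frame): u_2 = (0.629 + 0.656) / (1 + 0.629·0.656) = 1.2853/1.4128 = 0.9097.

0.910c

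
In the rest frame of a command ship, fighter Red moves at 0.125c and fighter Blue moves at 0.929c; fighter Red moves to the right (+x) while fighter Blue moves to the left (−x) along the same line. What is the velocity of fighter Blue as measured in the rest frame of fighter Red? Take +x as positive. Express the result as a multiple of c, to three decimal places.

β_A = 0.125, β_B = -0.929.
Transform to A's frame with the inverse velocity-addition law: u' = (u − v)/(1 − uv/c²), taking u = β_B and v = β_A.
u' = (-0.929 − 0.125) / (1 − (0.125)(-0.929)) = -1.0540/1.1161 = -0.9443.

-0.944c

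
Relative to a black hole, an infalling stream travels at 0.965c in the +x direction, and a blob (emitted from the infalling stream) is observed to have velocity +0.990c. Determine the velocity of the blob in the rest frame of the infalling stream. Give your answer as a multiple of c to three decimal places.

+0.560c

Invert the composition law: u' = (u − v)/(1 − uv/c²).
u' = (0.990 − 0.965) / (1 − (0.990)(0.965)) = 0.0250/0.0447 = 0.5599.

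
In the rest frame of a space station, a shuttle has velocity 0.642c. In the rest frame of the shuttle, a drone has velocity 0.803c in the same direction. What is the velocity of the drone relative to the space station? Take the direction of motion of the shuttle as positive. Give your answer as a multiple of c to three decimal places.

0.953c

With v = 0.642 and u' = 0.803 (in units of c),
u = (u' + v)/(1 + u'v/c²):
u = (0.803 + 0.642) / (1 + 0.803·0.642) = 1.4450/1.5155 = 0.9535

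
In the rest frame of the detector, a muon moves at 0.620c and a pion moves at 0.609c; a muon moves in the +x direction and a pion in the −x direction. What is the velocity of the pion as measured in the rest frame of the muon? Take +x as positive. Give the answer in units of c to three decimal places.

-0.892c

β_A = 0.620, β_B = -0.609.
Transform to A's frame with the inverse velocity-addition law: u' = (u − v)/(1 − uv/c²), taking u = β_B and v = β_A.
u' = (-0.609 − 0.620) / (1 − (0.620)(-0.609)) = -1.2290/1.3776 = -0.8921.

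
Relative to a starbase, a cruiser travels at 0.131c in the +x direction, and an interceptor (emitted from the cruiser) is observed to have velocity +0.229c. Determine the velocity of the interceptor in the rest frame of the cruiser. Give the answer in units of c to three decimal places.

+0.101c

Invert the composition law: u' = (u − v)/(1 − uv/c²).
u' = (0.229 − 0.131) / (1 − (0.229)(0.131)) = 0.0980/0.9700 = 0.1010.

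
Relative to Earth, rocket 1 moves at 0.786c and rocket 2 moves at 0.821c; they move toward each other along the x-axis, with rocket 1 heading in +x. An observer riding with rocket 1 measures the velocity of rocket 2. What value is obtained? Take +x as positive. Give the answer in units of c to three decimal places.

β_A = 0.786, β_B = -0.821.
Transform to A's frame with the inverse velocity-addition law: u' = (u − v)/(1 − uv/c²), taking u = β_B and v = β_A.
u' = (-0.821 − 0.786) / (1 − (0.786)(-0.821)) = -1.6070/1.6453 = -0.9767.

-0.977c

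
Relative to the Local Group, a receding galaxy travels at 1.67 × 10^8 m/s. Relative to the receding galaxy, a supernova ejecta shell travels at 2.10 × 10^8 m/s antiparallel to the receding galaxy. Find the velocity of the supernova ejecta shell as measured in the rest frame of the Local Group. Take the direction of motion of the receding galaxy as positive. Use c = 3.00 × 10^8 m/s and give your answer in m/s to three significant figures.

-7.05 × 10^7 m/s

In units of c (dividing by 3.00 × 10^8 m/s): v = 0.557, u' = -0.700.
u = (u' + v)/(1 + u'v/c²):
u = (-0.700 + 0.557) / (1 + (-0.700)·0.557) = -0.1433/0.6103 = -0.2348
Converting back: u = -0.2348 × 3.00 × 10^8 m/s.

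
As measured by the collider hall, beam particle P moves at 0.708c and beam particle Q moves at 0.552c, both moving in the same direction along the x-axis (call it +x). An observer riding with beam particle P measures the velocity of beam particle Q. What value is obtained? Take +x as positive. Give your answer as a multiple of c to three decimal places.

β_A = 0.708, β_B = 0.552.
Transform to A's frame with the inverse velocity-addition law: u' = (u − v)/(1 − uv/c²), taking u = β_B and v = β_A.
u' = (0.552 − 0.708) / (1 − (0.708)(0.552)) = -0.1560/0.6092 = -0.2561.

-0.256c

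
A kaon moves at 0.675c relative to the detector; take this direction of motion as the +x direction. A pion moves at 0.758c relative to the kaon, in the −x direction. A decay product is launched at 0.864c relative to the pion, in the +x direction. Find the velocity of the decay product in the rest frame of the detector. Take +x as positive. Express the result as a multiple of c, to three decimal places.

+0.813c

Apply u = (u' + v)/(1 + u'v/c²) successively, working outward toward the detector.
Start: velocity of the kaon relative to the detector = 0.6750c.
Compose with the pion (u' = -0.758 in the kaon frame): u_1 = (-0.758 + 0.675) / (1 + (-0.758)·0.675) = -0.0830/0.4884 = -0.1700.
Compose with the decay product (u' = 0.864 in the pion frame): u_2 = (0.864 + (-0.170)) / (1 + 0.864·(-0.170)) = 0.6940/0.8532 = 0.8135.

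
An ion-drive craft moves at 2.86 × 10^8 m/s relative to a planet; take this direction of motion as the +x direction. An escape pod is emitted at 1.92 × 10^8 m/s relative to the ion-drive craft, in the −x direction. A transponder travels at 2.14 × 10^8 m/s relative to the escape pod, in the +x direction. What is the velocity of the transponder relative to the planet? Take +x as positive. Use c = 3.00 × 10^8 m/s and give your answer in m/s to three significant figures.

+2.89 × 10^8 m/s

Apply u = (u' + v)/(1 + u'v/c²) successively, working outward toward the planet.
(Dividing each given speed by c = 3.00 × 10^8 m/s to work in units of c.)
Start: velocity of the ion-drive craft relative to the planet = 0.9533c.
Compose with the escape pod (u' = -0.640 in the ion-drive craft frame): u_1 = (-0.640 + 0.953) / (1 + (-0.640)·0.953) = 0.3133/0.3899 = 0.8037.
Compose with the transponder (u' = 0.713 in the escape pod frame): u_2 = (0.713 + 0.804) / (1 + 0.713·0.804) = 1.5170/1.5733 = 0.9642.
So u = 0.9642 × 3.00 × 10^8 m/s.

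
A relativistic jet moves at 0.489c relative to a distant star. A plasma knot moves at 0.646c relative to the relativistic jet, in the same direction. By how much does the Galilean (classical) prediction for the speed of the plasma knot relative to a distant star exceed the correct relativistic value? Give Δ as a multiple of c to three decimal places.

Δ = 0.272c

Galilean: u_cl = 0.646 + 0.489 = 1.1350.
Relativistic: u_rel = (0.646 + 0.489) / (1 + 0.646·0.489) = 1.1350/1.3159 = 0.8625.
Δ = 1.1350 − 0.8625 = 0.2725.
(The classical prediction exceeds c; the relativistic result does not.)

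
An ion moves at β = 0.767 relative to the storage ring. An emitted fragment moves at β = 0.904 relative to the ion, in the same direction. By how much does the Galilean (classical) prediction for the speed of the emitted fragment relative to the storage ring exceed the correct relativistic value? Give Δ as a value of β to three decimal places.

Δ = 0.684

Galilean: u_cl = 0.904 + 0.767 = 1.6710.
Relativistic: u_rel = (0.904 + 0.767) / (1 + 0.904·0.767) = 1.6710/1.6934 = 0.9868.
Δ = 1.6710 − 0.9868 = 0.6842.
(The classical prediction exceeds c; the relativistic result does not.)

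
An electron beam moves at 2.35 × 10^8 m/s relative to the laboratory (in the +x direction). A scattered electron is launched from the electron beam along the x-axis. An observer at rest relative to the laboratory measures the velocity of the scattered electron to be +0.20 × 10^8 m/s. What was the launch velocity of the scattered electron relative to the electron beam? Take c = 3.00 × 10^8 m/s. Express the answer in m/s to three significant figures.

v = 0.783c, u = 0.067c.
Invert the composition law: u' = (u − v)/(1 − uv/c²).
u' = (0.067 − 0.783) / (1 − (0.067)(0.783)) = -0.7167/0.9478 = -0.7562.
u' = -0.7562 × 3.00 × 10^8 m/s.

-2.27 × 10^8 m/s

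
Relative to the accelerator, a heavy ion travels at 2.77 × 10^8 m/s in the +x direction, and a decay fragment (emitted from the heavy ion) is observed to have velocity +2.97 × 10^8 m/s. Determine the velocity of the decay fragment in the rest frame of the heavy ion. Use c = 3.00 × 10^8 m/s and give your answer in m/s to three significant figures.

+2.33 × 10^8 m/s

v = 0.923c, u = 0.990c.
Invert the composition law: u' = (u − v)/(1 − uv/c²).
u' = (0.990 − 0.923) / (1 − (0.990)(0.923)) = 0.0667/0.0859 = 0.7761.
u' = 0.7761 × 3.00 × 10^8 m/s.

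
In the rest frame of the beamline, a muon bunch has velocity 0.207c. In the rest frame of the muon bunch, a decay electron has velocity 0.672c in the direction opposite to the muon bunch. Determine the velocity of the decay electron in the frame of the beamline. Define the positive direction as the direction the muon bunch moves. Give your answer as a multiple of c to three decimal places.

-0.540c

With v = 0.207 and u' = -0.672 (in units of c),
u = (u' + v)/(1 + u'v/c²):
u = (-0.672 + 0.207) / (1 + (-0.672)·0.207) = -0.4650/0.8609 = -0.5401
(Galilean addition would give -0.465c.)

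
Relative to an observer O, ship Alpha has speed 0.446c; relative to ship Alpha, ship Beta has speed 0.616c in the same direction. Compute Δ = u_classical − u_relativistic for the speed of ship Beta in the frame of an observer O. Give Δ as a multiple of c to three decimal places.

Galilean: u_cl = 0.616 + 0.446 = 1.0620.
Relativistic: u_rel = (0.616 + 0.446) / (1 + 0.616·0.446) = 1.0620/1.2747 = 0.8331.
Δ = 1.0620 − 0.8331 = 0.2289.
(The classical prediction exceeds c; the relativistic result does not.)

Δ = 0.229c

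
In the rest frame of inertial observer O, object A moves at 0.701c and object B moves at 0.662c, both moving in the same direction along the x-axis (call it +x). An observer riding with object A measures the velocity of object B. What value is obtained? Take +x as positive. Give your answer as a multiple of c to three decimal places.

β_A = 0.701, β_B = 0.662.
Transform to A's frame with the inverse velocity-addition law: u' = (u − v)/(1 − uv/c²), taking u = β_B and v = β_A.
u' = (0.662 − 0.701) / (1 − (0.701)(0.662)) = -0.0390/0.5359 = -0.0728.

-0.073c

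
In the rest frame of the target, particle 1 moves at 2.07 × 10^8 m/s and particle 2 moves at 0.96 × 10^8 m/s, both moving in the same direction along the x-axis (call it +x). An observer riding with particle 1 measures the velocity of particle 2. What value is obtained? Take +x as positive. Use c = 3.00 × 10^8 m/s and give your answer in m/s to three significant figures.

β_A = 0.690, β_B = 0.320 (dividing each by c = 3.00 × 10^8 m/s).
Transform to A's frame with the inverse velocity-addition law: u' = (u − v)/(1 − uv/c²), taking u = β_B and v = β_A.
u' = (0.320 − 0.690) / (1 − (0.690)(0.320)) = -0.3700/0.7792 = -0.4748.
u' = -0.4748 × 3.00 × 10^8 m/s.

-1.42 × 10^8 m/s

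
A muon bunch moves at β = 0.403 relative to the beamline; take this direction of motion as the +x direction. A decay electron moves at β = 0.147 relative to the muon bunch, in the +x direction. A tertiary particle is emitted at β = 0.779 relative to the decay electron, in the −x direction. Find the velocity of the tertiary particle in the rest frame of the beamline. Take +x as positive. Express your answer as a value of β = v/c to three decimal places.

Apply u = (u' + v)/(1 + u'v/c²) successively, working outward toward the beamline.
Start: velocity of the muon bunch relative to the beamline = 0.4030c.
Compose with the decay electron (u' = 0.147 in the muon bunch frame): u_1 = (0.147 + 0.403) / (1 + 0.147·0.403) = 0.5500/1.0592 = 0.5192.
Compose with the tertiary particle (u' = -0.779 in the decay electron frame): u_2 = (-0.779 + 0.519) / (1 + (-0.779)·0.519) = -0.2598/0.5955 = -0.4362.

β = -0.436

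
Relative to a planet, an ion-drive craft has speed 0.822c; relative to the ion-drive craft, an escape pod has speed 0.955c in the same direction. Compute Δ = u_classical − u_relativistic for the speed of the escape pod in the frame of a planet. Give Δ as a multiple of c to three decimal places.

Galilean: u_cl = 0.955 + 0.822 = 1.7770.
Relativistic: u_rel = (0.955 + 0.822) / (1 + 0.955·0.822) = 1.7770/1.7850 = 0.9955.
Δ = 1.7770 − 0.9955 = 0.7815.
(The classical prediction exceeds c; the relativistic result does not.)

Δ = 0.781c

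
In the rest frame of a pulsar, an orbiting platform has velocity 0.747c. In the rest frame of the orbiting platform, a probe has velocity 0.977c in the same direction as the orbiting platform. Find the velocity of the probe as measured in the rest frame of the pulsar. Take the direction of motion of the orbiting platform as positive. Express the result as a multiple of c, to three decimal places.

With v = 0.747 and u' = 0.977 (in units of c),
u = (u' + v)/(1 + u'v/c²):
u = (0.977 + 0.747) / (1 + 0.977·0.747) = 1.7240/1.7298 = 0.9966
(Galilean addition would give +1.724c, exceeding c.)

0.997c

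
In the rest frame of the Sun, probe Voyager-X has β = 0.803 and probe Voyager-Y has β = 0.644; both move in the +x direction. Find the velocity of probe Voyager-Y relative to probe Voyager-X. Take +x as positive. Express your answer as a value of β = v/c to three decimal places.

β_A = 0.803, β_B = 0.644.
Transform to A's frame with the inverse velocity-addition law: u' = (u − v)/(1 − uv/c²), taking u = β_B and v = β_A.
u' = (0.644 − 0.803) / (1 − (0.803)(0.644)) = -0.1590/0.4829 = -0.3293.

β = -0.329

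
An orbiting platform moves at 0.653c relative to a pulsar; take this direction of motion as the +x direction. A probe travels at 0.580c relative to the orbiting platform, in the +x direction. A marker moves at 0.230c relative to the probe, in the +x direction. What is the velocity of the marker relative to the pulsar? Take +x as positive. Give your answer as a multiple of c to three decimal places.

0.932c

Apply u = (u' + v)/(1 + u'v/c²) successively, working outward toward the pulsar.
Start: velocity of the orbiting platform relative to the pulsar = 0.6530c.
Compose with the probe (u' = 0.580 in the orbiting platform frame): u_1 = (0.580 + 0.653) / (1 + 0.580·0.653) = 1.2330/1.3787 = 0.8943.
Compose with the marker (u' = 0.230 in the probe frame): u_2 = (0.230 + 0.894) / (1 + 0.230·0.894) = 1.1243/1.2057 = 0.9325.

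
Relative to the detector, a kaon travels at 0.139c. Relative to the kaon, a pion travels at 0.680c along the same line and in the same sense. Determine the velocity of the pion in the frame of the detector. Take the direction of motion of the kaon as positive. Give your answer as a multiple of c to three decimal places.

With v = 0.139 and u' = 0.680 (in units of c),
u = (u' + v)/(1 + u'v/c²):
u = (0.680 + 0.139) / (1 + 0.680·0.139) = 0.8190/1.0945 = 0.7483

0.748c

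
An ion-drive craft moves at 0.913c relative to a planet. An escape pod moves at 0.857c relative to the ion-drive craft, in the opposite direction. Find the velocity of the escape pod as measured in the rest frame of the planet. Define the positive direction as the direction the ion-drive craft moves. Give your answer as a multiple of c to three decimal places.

+0.257c

With v = 0.913 and u' = -0.857 (in units of c),
u = (u' + v)/(1 + u'v/c²):
u = (-0.857 + 0.913) / (1 + (-0.857)·0.913) = 0.0560/0.2176 = 0.2574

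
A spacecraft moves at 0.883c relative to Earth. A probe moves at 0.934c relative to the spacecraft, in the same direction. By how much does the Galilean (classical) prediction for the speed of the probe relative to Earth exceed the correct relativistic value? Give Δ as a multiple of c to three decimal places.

Galilean: u_cl = 0.934 + 0.883 = 1.8170.
Relativistic: u_rel = (0.934 + 0.883) / (1 + 0.934·0.883) = 1.8170/1.8247 = 0.9958.
Δ = 1.8170 − 0.9958 = 0.8212.
(The classical prediction exceeds c; the relativistic result does not.)

Δ = 0.821c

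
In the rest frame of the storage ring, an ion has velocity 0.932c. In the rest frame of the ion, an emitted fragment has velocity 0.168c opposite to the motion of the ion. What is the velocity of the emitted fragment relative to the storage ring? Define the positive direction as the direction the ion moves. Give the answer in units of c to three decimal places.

+0.906c

With v = 0.932 and u' = -0.168 (in units of c),
u = (u' + v)/(1 + u'v/c²):
u = (-0.168 + 0.932) / (1 + (-0.168)·0.932) = 0.7640/0.8434 = 0.9058
(Galilean addition would give +0.764c.)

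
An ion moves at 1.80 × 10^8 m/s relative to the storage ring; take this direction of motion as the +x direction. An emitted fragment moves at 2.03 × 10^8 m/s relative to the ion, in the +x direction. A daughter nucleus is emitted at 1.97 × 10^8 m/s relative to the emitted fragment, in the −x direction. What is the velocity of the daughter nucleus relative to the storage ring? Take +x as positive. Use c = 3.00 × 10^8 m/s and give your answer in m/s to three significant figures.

+1.87 × 10^8 m/s

Apply u = (u' + v)/(1 + u'v/c²) successively, working outward toward the storage ring.
(Dividing each given speed by c = 3.00 × 10^8 m/s to work in units of c.)
Start: velocity of the ion relative to the storage ring = 0.6000c.
Compose with the emitted fragment (u' = 0.677 in the ion frame): u_1 = (0.677 + 0.600) / (1 + 0.677·0.600) = 1.2767/1.4060 = 0.9080.
Compose with the daughter nucleus (u' = -0.657 in the emitted fragment frame): u_2 = (-0.657 + 0.908) / (1 + (-0.657)·0.908) = 0.2513/0.4037 = 0.6225.
So u = 0.6225 × 3.00 × 10^8 m/s.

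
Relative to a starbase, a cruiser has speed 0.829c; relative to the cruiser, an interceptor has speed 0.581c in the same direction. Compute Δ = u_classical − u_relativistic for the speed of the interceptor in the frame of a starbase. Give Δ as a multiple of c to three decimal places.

Galilean: u_cl = 0.581 + 0.829 = 1.4100.
Relativistic: u_rel = (0.581 + 0.829) / (1 + 0.581·0.829) = 1.4100/1.4816 = 0.9516.
Δ = 1.4100 − 0.9516 = 0.4584.
(The classical prediction exceeds c; the relativistic result does not.)

Δ = 0.458c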